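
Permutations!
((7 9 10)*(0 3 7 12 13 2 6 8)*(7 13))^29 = (0 8 6 2 13 3)(7 9 10 12)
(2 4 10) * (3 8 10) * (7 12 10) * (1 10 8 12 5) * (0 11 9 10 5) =[11, 5, 4, 12, 3, 1, 6, 0, 7, 10, 2, 9, 8] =(0 11 9 10 2 4 3 12 8 7)(1 5)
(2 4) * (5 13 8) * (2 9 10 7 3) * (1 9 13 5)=[0, 9, 4, 2, 13, 5, 6, 3, 1, 10, 7, 11, 12, 8]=(1 9 10 7 3 2 4 13 8)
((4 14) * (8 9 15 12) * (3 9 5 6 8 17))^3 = (3 12 9 17 15)(4 14)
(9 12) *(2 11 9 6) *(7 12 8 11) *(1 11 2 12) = (1 11 9 8 2 7)(6 12) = [0, 11, 7, 3, 4, 5, 12, 1, 2, 8, 10, 9, 6]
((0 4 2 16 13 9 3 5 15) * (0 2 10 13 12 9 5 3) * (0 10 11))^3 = (2 9 5 16 10 15 12 13)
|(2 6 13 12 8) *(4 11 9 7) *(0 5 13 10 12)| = 60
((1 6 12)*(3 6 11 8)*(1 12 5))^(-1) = ((12)(1 11 8 3 6 5))^(-1) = (12)(1 5 6 3 8 11)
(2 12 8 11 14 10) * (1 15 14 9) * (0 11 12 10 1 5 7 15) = [11, 0, 10, 3, 4, 7, 6, 15, 12, 5, 2, 9, 8, 13, 1, 14] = (0 11 9 5 7 15 14 1)(2 10)(8 12)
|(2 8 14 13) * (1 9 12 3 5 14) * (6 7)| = 18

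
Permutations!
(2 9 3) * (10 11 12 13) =(2 9 3)(10 11 12 13) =[0, 1, 9, 2, 4, 5, 6, 7, 8, 3, 11, 12, 13, 10]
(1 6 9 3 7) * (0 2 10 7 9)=(0 2 10 7 1 6)(3 9)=[2, 6, 10, 9, 4, 5, 0, 1, 8, 3, 7]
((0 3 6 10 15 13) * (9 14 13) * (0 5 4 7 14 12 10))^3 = ((0 3 6)(4 7 14 13 5)(9 12 10 15))^3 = (4 13 7 5 14)(9 15 10 12)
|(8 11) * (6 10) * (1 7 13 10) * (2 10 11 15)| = 9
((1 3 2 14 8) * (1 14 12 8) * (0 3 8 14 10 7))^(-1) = ((0 3 2 12 14 1 8 10 7))^(-1) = (0 7 10 8 1 14 12 2 3)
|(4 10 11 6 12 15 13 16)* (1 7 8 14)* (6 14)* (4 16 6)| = 28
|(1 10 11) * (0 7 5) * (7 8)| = |(0 8 7 5)(1 10 11)| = 12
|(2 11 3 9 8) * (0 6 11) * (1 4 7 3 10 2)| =|(0 6 11 10 2)(1 4 7 3 9 8)| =30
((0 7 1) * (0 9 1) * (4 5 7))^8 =(9)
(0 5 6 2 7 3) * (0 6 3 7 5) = (7)(2 5 3 6) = [0, 1, 5, 6, 4, 3, 2, 7]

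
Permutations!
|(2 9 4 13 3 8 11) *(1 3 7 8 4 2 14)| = 8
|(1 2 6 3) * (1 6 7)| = |(1 2 7)(3 6)| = 6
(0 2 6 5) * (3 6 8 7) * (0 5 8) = (0 2)(3 6 8 7) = [2, 1, 0, 6, 4, 5, 8, 3, 7]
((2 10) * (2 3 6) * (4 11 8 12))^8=((2 10 3 6)(4 11 8 12))^8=(12)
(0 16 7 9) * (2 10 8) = (0 16 7 9)(2 10 8) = [16, 1, 10, 3, 4, 5, 6, 9, 2, 0, 8, 11, 12, 13, 14, 15, 7]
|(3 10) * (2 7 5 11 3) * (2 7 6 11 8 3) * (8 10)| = 6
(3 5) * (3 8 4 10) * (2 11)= (2 11)(3 5 8 4 10)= [0, 1, 11, 5, 10, 8, 6, 7, 4, 9, 3, 2]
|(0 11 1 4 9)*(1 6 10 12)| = 8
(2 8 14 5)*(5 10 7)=(2 8 14 10 7 5)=[0, 1, 8, 3, 4, 2, 6, 5, 14, 9, 7, 11, 12, 13, 10]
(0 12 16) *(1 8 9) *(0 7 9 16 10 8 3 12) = (1 3 12 10 8 16 7 9) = [0, 3, 2, 12, 4, 5, 6, 9, 16, 1, 8, 11, 10, 13, 14, 15, 7]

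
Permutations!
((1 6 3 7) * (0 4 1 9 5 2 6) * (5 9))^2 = (9)(0 1 4)(2 3 5 6 7)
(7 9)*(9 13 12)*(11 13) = [0, 1, 2, 3, 4, 5, 6, 11, 8, 7, 10, 13, 9, 12] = (7 11 13 12 9)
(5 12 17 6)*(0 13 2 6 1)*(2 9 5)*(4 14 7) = (0 13 9 5 12 17 1)(2 6)(4 14 7) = [13, 0, 6, 3, 14, 12, 2, 4, 8, 5, 10, 11, 17, 9, 7, 15, 16, 1]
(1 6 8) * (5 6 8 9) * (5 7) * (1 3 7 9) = (9)(1 8 3 7 5 6) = [0, 8, 2, 7, 4, 6, 1, 5, 3, 9]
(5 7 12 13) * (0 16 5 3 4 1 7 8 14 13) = (0 16 5 8 14 13 3 4 1 7 12) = [16, 7, 2, 4, 1, 8, 6, 12, 14, 9, 10, 11, 0, 3, 13, 15, 5]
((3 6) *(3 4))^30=((3 6 4))^30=(6)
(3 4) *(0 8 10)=(0 8 10)(3 4)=[8, 1, 2, 4, 3, 5, 6, 7, 10, 9, 0]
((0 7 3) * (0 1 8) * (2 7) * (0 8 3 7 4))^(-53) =((8)(0 2 4)(1 3))^(-53) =(8)(0 2 4)(1 3)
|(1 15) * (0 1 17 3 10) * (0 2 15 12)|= |(0 1 12)(2 15 17 3 10)|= 15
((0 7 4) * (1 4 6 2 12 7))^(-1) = (0 4 1)(2 6 7 12)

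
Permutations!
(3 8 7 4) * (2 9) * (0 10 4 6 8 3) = (0 10 4)(2 9)(6 8 7) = [10, 1, 9, 3, 0, 5, 8, 6, 7, 2, 4]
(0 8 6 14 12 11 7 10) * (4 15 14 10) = [8, 1, 2, 3, 15, 5, 10, 4, 6, 9, 0, 7, 11, 13, 12, 14] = (0 8 6 10)(4 15 14 12 11 7)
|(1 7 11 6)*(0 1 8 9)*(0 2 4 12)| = |(0 1 7 11 6 8 9 2 4 12)| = 10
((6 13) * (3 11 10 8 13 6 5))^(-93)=(3 8)(5 10)(11 13)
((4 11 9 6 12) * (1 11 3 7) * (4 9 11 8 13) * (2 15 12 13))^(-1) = (1 7 3 4 13 6 9 12 15 2 8)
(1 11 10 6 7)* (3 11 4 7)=(1 4 7)(3 11 10 6)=[0, 4, 2, 11, 7, 5, 3, 1, 8, 9, 6, 10]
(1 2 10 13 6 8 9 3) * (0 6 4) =[6, 2, 10, 1, 0, 5, 8, 7, 9, 3, 13, 11, 12, 4] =(0 6 8 9 3 1 2 10 13 4)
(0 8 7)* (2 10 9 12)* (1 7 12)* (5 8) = (0 5 8 12 2 10 9 1 7) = [5, 7, 10, 3, 4, 8, 6, 0, 12, 1, 9, 11, 2]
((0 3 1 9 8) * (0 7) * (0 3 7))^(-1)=((0 7 3 1 9 8))^(-1)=(0 8 9 1 3 7)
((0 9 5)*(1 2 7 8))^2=((0 9 5)(1 2 7 8))^2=(0 5 9)(1 7)(2 8)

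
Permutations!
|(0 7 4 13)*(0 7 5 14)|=|(0 5 14)(4 13 7)|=3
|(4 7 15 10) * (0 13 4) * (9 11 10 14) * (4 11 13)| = 9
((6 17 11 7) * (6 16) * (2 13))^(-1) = (2 13)(6 16 7 11 17)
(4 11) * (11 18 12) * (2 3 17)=(2 3 17)(4 18 12 11)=[0, 1, 3, 17, 18, 5, 6, 7, 8, 9, 10, 4, 11, 13, 14, 15, 16, 2, 12]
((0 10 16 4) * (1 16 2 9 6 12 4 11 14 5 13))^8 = (0 10 2 9 6 12 4)(1 11 5)(13 16 14)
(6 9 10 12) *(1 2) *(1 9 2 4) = [0, 4, 9, 3, 1, 5, 2, 7, 8, 10, 12, 11, 6] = (1 4)(2 9 10 12 6)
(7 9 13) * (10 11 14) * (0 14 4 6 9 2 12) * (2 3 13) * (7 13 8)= (0 14 10 11 4 6 9 2 12)(3 8 7)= [14, 1, 12, 8, 6, 5, 9, 3, 7, 2, 11, 4, 0, 13, 10]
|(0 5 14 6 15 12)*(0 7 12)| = |(0 5 14 6 15)(7 12)| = 10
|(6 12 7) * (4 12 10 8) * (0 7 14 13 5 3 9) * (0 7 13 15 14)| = |(0 13 5 3 9 7 6 10 8 4 12)(14 15)| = 22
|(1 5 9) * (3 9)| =4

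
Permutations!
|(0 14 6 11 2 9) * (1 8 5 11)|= 9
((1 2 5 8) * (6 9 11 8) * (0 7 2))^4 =((0 7 2 5 6 9 11 8 1))^4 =(0 6 1 5 8 2 11 7 9)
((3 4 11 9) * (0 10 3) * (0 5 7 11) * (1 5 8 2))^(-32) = (1 11 2 7 8 5 9)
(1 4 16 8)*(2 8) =[0, 4, 8, 3, 16, 5, 6, 7, 1, 9, 10, 11, 12, 13, 14, 15, 2] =(1 4 16 2 8)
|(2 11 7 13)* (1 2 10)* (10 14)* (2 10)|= |(1 10)(2 11 7 13 14)|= 10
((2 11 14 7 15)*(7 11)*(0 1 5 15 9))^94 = (0 15 9 5 7 1 2)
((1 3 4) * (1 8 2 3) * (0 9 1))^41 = ((0 9 1)(2 3 4 8))^41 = (0 1 9)(2 3 4 8)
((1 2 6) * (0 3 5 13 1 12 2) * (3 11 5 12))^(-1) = (0 1 13 5 11)(2 12 3 6)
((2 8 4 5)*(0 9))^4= (9)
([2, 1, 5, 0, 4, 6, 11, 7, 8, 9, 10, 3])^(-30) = [0, 1, 2, 3, 4, 5, 6, 7, 8, 9, 10, 11]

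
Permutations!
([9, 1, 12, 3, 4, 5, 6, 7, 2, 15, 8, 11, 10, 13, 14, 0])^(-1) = (0 15 9)(2 8 10 12)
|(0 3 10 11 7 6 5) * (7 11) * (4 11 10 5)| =|(0 3 5)(4 11 10 7 6)| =15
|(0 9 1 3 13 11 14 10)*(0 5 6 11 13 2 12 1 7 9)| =20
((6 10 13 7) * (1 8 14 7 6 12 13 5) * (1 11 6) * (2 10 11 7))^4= (1 10 13 2 12 14 7 8 5)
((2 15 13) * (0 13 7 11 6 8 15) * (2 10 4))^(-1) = ((0 13 10 4 2)(6 8 15 7 11))^(-1) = (0 2 4 10 13)(6 11 7 15 8)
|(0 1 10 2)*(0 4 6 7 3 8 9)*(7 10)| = |(0 1 7 3 8 9)(2 4 6 10)| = 12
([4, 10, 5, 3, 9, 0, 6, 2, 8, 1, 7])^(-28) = [10, 5, 9, 3, 7, 1, 6, 4, 8, 2, 0]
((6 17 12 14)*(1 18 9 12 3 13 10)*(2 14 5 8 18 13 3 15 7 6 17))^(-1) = ((1 13 10)(2 14 17 15 7 6)(5 8 18 9 12))^(-1) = (1 10 13)(2 6 7 15 17 14)(5 12 9 18 8)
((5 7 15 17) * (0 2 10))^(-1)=((0 2 10)(5 7 15 17))^(-1)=(0 10 2)(5 17 15 7)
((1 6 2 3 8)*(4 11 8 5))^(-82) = ((1 6 2 3 5 4 11 8))^(-82) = (1 11 5 2)(3 6 8 4)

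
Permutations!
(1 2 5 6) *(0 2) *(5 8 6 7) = [2, 0, 8, 3, 4, 7, 1, 5, 6] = (0 2 8 6 1)(5 7)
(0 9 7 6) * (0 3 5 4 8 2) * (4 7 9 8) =[8, 1, 0, 5, 4, 7, 3, 6, 2, 9] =(9)(0 8 2)(3 5 7 6)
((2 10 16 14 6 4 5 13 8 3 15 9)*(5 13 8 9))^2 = ((2 10 16 14 6 4 13 9)(3 15 5 8))^2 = (2 16 6 13)(3 5)(4 9 10 14)(8 15)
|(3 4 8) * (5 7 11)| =|(3 4 8)(5 7 11)| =3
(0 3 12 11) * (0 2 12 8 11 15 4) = [3, 1, 12, 8, 0, 5, 6, 7, 11, 9, 10, 2, 15, 13, 14, 4] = (0 3 8 11 2 12 15 4)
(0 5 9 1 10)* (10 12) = (0 5 9 1 12 10) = [5, 12, 2, 3, 4, 9, 6, 7, 8, 1, 0, 11, 10]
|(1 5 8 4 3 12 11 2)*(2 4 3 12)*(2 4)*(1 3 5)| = |(2 3 4 12 11)(5 8)| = 10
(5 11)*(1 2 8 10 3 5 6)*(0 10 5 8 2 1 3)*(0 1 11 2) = (0 10 1 11 6 3 8 5 2) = [10, 11, 0, 8, 4, 2, 3, 7, 5, 9, 1, 6]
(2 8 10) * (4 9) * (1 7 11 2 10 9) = (1 7 11 2 8 9 4) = [0, 7, 8, 3, 1, 5, 6, 11, 9, 4, 10, 2]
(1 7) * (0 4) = (0 4)(1 7) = [4, 7, 2, 3, 0, 5, 6, 1]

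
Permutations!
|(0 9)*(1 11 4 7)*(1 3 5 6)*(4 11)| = |(11)(0 9)(1 4 7 3 5 6)| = 6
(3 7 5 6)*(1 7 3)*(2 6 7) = (1 2 6)(5 7) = [0, 2, 6, 3, 4, 7, 1, 5]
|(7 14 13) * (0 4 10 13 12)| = 7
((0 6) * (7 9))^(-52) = (9)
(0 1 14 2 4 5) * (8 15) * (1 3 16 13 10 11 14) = (0 3 16 13 10 11 14 2 4 5)(8 15) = [3, 1, 4, 16, 5, 0, 6, 7, 15, 9, 11, 14, 12, 10, 2, 8, 13]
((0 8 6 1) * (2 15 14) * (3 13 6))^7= (0 8 3 13 6 1)(2 15 14)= ((0 8 3 13 6 1)(2 15 14))^7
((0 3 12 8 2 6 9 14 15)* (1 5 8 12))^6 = ((0 3 1 5 8 2 6 9 14 15))^6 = (0 6 1 14 8)(2 3 9 5 15)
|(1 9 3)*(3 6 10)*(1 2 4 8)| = 8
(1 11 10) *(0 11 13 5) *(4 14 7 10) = (0 11 4 14 7 10 1 13 5) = [11, 13, 2, 3, 14, 0, 6, 10, 8, 9, 1, 4, 12, 5, 7]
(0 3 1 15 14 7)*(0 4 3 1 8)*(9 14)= (0 1 15 9 14 7 4 3 8)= [1, 15, 2, 8, 3, 5, 6, 4, 0, 14, 10, 11, 12, 13, 7, 9]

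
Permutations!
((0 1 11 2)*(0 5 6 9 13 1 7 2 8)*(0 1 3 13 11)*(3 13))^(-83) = ((13)(0 7 2 5 6 9 11 8 1))^(-83) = (13)(0 8 9 5 7 1 11 6 2)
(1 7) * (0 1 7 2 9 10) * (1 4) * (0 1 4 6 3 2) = (0 6 3 2 9 10 1) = [6, 0, 9, 2, 4, 5, 3, 7, 8, 10, 1]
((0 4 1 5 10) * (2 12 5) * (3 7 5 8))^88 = (0 5 3 12 1)(2 4 10 7 8)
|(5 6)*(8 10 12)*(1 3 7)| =|(1 3 7)(5 6)(8 10 12)| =6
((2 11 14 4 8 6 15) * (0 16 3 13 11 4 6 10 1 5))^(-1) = (0 5 1 10 8 4 2 15 6 14 11 13 3 16)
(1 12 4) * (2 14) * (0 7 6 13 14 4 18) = (0 7 6 13 14 2 4 1 12 18) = [7, 12, 4, 3, 1, 5, 13, 6, 8, 9, 10, 11, 18, 14, 2, 15, 16, 17, 0]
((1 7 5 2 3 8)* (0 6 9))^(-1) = ((0 6 9)(1 7 5 2 3 8))^(-1) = (0 9 6)(1 8 3 2 5 7)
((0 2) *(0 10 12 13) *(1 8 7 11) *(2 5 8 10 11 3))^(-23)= (0 13 12 10 1 11 2 3 7 8 5)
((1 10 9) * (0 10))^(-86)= ((0 10 9 1))^(-86)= (0 9)(1 10)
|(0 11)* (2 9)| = |(0 11)(2 9)| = 2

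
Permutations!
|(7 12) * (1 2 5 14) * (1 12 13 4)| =8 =|(1 2 5 14 12 7 13 4)|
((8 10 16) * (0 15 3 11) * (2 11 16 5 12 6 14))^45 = ((0 15 3 16 8 10 5 12 6 14 2 11))^45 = (0 14 5 16)(2 12 8 15)(3 11 6 10)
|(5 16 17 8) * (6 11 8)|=6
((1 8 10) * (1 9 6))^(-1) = ((1 8 10 9 6))^(-1) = (1 6 9 10 8)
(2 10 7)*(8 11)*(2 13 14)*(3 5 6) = (2 10 7 13 14)(3 5 6)(8 11) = [0, 1, 10, 5, 4, 6, 3, 13, 11, 9, 7, 8, 12, 14, 2]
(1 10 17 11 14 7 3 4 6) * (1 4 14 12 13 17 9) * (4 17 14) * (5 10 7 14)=(1 7 3 4 6 17 11 12 13 5 10 9)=[0, 7, 2, 4, 6, 10, 17, 3, 8, 1, 9, 12, 13, 5, 14, 15, 16, 11]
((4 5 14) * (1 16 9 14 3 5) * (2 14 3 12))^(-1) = (1 4 14 2 12 5 3 9 16)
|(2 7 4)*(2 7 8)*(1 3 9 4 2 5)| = |(1 3 9 4 7 2 8 5)| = 8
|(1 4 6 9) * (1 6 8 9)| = 5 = |(1 4 8 9 6)|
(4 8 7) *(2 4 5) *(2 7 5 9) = [0, 1, 4, 3, 8, 7, 6, 9, 5, 2] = (2 4 8 5 7 9)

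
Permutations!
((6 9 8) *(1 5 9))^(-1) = ((1 5 9 8 6))^(-1) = (1 6 8 9 5)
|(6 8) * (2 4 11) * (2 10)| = |(2 4 11 10)(6 8)| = 4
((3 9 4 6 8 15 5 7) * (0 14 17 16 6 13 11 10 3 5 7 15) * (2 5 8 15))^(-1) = ((0 14 17 16 6 15 7 8)(2 5)(3 9 4 13 11 10))^(-1) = (0 8 7 15 6 16 17 14)(2 5)(3 10 11 13 4 9)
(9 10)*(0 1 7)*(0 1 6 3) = [6, 7, 2, 0, 4, 5, 3, 1, 8, 10, 9] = (0 6 3)(1 7)(9 10)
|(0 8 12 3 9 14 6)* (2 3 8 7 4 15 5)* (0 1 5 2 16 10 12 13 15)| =39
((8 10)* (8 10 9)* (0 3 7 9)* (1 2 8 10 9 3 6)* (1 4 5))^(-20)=((0 6 4 5 1 2 8)(3 7)(9 10))^(-20)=(10)(0 6 4 5 1 2 8)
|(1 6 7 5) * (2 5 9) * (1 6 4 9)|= |(1 4 9 2 5 6 7)|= 7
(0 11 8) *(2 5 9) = (0 11 8)(2 5 9) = [11, 1, 5, 3, 4, 9, 6, 7, 0, 2, 10, 8]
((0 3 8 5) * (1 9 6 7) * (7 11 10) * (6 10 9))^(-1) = (0 5 8 3)(1 7 10 9 11 6)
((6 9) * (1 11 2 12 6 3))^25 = ((1 11 2 12 6 9 3))^25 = (1 6 11 9 2 3 12)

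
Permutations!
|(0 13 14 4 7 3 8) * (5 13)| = |(0 5 13 14 4 7 3 8)| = 8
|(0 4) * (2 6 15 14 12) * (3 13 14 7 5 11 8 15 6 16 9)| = 70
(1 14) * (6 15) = (1 14)(6 15) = [0, 14, 2, 3, 4, 5, 15, 7, 8, 9, 10, 11, 12, 13, 1, 6]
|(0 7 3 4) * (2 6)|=4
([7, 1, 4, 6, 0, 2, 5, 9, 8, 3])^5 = [5, 1, 3, 0, 6, 9, 7, 2, 8, 4]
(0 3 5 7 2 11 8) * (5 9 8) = [3, 1, 11, 9, 4, 7, 6, 2, 0, 8, 10, 5] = (0 3 9 8)(2 11 5 7)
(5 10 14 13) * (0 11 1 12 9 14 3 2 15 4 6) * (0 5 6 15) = (0 11 1 12 9 14 13 6 5 10 3 2)(4 15) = [11, 12, 0, 2, 15, 10, 5, 7, 8, 14, 3, 1, 9, 6, 13, 4]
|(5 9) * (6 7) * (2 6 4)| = 4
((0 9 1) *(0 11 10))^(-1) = (0 10 11 1 9)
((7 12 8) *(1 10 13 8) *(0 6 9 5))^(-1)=(0 5 9 6)(1 12 7 8 13 10)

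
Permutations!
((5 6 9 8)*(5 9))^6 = (9) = ((5 6)(8 9))^6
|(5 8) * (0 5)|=|(0 5 8)|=3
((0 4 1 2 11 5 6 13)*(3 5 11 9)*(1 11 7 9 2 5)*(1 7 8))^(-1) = (0 13 6 5 1 8 11 4)(3 9 7)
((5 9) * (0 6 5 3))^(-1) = ((0 6 5 9 3))^(-1) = (0 3 9 5 6)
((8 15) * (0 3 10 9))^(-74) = ((0 3 10 9)(8 15))^(-74) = (15)(0 10)(3 9)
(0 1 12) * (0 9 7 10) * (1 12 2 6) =(0 12 9 7 10)(1 2 6) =[12, 2, 6, 3, 4, 5, 1, 10, 8, 7, 0, 11, 9]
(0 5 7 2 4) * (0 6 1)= (0 5 7 2 4 6 1)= [5, 0, 4, 3, 6, 7, 1, 2]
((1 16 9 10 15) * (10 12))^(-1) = (1 15 10 12 9 16)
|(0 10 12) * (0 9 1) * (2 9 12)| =5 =|(12)(0 10 2 9 1)|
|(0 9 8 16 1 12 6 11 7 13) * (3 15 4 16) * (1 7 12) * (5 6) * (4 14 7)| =|(0 9 8 3 15 14 7 13)(4 16)(5 6 11 12)| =8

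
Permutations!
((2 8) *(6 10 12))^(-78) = ((2 8)(6 10 12))^(-78) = (12)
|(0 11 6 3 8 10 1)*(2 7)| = 14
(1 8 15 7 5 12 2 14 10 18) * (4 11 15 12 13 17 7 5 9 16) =[0, 8, 14, 3, 11, 13, 6, 9, 12, 16, 18, 15, 2, 17, 10, 5, 4, 7, 1] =(1 8 12 2 14 10 18)(4 11 15 5 13 17 7 9 16)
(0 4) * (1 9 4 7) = (0 7 1 9 4) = [7, 9, 2, 3, 0, 5, 6, 1, 8, 4]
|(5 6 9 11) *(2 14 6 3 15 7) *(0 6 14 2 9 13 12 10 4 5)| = |(0 6 13 12 10 4 5 3 15 7 9 11)| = 12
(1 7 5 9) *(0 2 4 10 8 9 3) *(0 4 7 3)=(0 2 7 5)(1 3 4 10 8 9)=[2, 3, 7, 4, 10, 0, 6, 5, 9, 1, 8]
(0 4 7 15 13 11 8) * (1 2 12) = (0 4 7 15 13 11 8)(1 2 12) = [4, 2, 12, 3, 7, 5, 6, 15, 0, 9, 10, 8, 1, 11, 14, 13]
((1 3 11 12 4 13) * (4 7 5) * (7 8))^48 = (1 12 5)(3 8 4)(7 13 11)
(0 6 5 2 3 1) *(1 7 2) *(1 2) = (0 6 5 2 3 7 1) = [6, 0, 3, 7, 4, 2, 5, 1]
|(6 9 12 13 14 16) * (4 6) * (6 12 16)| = 7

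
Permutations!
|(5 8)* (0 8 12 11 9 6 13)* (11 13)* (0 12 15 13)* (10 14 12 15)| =6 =|(0 8 5 10 14 12)(6 11 9)(13 15)|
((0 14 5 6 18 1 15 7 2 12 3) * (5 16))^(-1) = ((0 14 16 5 6 18 1 15 7 2 12 3))^(-1) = (0 3 12 2 7 15 1 18 6 5 16 14)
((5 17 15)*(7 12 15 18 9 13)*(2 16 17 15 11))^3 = (2 18 7)(5 15)(9 12 16)(11 17 13) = ((2 16 17 18 9 13 7 12 11)(5 15))^3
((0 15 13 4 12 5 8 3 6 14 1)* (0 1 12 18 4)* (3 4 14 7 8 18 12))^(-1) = (0 13 15)(3 14 18 5 12 4 8 7 6)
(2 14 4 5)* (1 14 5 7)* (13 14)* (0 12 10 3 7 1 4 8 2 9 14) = (0 12 10 3 7 4 1 13)(2 5 9 14 8) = [12, 13, 5, 7, 1, 9, 6, 4, 2, 14, 3, 11, 10, 0, 8]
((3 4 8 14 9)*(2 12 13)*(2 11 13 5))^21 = (3 4 8 14 9)(11 13)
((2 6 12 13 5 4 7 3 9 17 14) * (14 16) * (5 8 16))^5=(2 16 13 6 14 8 12)(3 7 4 5 17 9)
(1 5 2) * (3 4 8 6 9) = (1 5 2)(3 4 8 6 9) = [0, 5, 1, 4, 8, 2, 9, 7, 6, 3]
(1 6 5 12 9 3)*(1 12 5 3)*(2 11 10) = [0, 6, 11, 12, 4, 5, 3, 7, 8, 1, 2, 10, 9] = (1 6 3 12 9)(2 11 10)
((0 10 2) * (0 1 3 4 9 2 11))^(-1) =((0 10 11)(1 3 4 9 2))^(-1) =(0 11 10)(1 2 9 4 3)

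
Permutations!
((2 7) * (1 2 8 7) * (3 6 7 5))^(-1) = ((1 2)(3 6 7 8 5))^(-1) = (1 2)(3 5 8 7 6)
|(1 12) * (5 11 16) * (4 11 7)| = 10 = |(1 12)(4 11 16 5 7)|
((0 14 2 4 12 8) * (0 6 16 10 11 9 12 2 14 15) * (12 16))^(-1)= (0 15)(2 4)(6 8 12)(9 11 10 16)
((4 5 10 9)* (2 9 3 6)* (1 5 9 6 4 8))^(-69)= (1 5 10 3 4 9 8)(2 6)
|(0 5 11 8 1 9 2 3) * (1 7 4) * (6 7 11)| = 18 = |(0 5 6 7 4 1 9 2 3)(8 11)|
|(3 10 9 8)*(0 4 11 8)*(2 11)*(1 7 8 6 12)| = |(0 4 2 11 6 12 1 7 8 3 10 9)| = 12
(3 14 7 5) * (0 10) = (0 10)(3 14 7 5) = [10, 1, 2, 14, 4, 3, 6, 5, 8, 9, 0, 11, 12, 13, 7]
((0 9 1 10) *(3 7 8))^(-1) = ((0 9 1 10)(3 7 8))^(-1) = (0 10 1 9)(3 8 7)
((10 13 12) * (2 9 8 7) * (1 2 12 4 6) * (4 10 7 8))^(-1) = ((1 2 9 4 6)(7 12)(10 13))^(-1) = (1 6 4 9 2)(7 12)(10 13)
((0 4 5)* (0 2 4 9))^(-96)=(9)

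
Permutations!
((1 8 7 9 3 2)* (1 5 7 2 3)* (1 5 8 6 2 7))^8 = ((1 6 2 8 7 9 5))^8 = (1 6 2 8 7 9 5)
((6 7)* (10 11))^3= (6 7)(10 11)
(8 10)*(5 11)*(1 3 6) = (1 3 6)(5 11)(8 10) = [0, 3, 2, 6, 4, 11, 1, 7, 10, 9, 8, 5]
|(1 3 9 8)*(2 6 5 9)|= 7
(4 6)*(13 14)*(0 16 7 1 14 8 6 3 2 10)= (0 16 7 1 14 13 8 6 4 3 2 10)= [16, 14, 10, 2, 3, 5, 4, 1, 6, 9, 0, 11, 12, 8, 13, 15, 7]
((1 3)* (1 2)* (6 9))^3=(6 9)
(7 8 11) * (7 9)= (7 8 11 9)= [0, 1, 2, 3, 4, 5, 6, 8, 11, 7, 10, 9]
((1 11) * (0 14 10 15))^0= ((0 14 10 15)(1 11))^0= (15)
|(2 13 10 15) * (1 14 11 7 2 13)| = |(1 14 11 7 2)(10 15 13)| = 15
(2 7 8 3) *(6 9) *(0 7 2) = (0 7 8 3)(6 9) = [7, 1, 2, 0, 4, 5, 9, 8, 3, 6]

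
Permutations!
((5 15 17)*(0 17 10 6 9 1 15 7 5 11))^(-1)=(0 11 17)(1 9 6 10 15)(5 7)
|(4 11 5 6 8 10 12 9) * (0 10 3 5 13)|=28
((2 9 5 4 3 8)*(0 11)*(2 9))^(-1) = ((0 11)(3 8 9 5 4))^(-1) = (0 11)(3 4 5 9 8)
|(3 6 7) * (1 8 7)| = |(1 8 7 3 6)| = 5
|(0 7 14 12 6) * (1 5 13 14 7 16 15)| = 9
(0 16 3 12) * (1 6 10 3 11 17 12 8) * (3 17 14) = (0 16 11 14 3 8 1 6 10 17 12) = [16, 6, 2, 8, 4, 5, 10, 7, 1, 9, 17, 14, 0, 13, 3, 15, 11, 12]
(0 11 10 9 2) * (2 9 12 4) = (0 11 10 12 4 2) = [11, 1, 0, 3, 2, 5, 6, 7, 8, 9, 12, 10, 4]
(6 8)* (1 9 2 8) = [0, 9, 8, 3, 4, 5, 1, 7, 6, 2] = (1 9 2 8 6)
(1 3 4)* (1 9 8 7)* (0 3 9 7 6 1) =(0 3 4 7)(1 9 8 6) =[3, 9, 2, 4, 7, 5, 1, 0, 6, 8]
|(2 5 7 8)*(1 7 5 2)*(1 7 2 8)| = 4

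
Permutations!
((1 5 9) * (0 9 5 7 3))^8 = (0 7 9 3 1)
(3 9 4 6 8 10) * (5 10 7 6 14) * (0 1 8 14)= (0 1 8 7 6 14 5 10 3 9 4)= [1, 8, 2, 9, 0, 10, 14, 6, 7, 4, 3, 11, 12, 13, 5]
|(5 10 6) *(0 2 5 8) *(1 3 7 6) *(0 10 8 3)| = 6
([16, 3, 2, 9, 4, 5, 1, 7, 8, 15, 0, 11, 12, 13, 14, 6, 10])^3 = [0, 15, 2, 6, 4, 5, 9, 7, 8, 1, 10, 11, 12, 13, 14, 3, 16]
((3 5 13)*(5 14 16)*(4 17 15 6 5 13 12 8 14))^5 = (3 5 13 6 16 15 14 17 8 4 12)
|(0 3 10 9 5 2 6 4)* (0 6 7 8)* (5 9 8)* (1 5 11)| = |(0 3 10 8)(1 5 2 7 11)(4 6)| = 20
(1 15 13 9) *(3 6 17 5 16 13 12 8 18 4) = (1 15 12 8 18 4 3 6 17 5 16 13 9) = [0, 15, 2, 6, 3, 16, 17, 7, 18, 1, 10, 11, 8, 9, 14, 12, 13, 5, 4]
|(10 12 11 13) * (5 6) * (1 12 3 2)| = |(1 12 11 13 10 3 2)(5 6)| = 14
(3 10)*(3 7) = (3 10 7) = [0, 1, 2, 10, 4, 5, 6, 3, 8, 9, 7]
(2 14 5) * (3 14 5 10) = [0, 1, 5, 14, 4, 2, 6, 7, 8, 9, 3, 11, 12, 13, 10] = (2 5)(3 14 10)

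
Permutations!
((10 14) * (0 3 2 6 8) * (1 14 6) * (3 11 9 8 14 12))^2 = ((0 11 9 8)(1 12 3 2)(6 14 10))^2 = (0 9)(1 3)(2 12)(6 10 14)(8 11)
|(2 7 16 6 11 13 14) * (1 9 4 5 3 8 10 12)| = 56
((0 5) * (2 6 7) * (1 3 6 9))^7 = (0 5)(1 3 6 7 2 9)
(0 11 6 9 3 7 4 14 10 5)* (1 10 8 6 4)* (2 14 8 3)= [11, 10, 14, 7, 8, 0, 9, 1, 6, 2, 5, 4, 12, 13, 3]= (0 11 4 8 6 9 2 14 3 7 1 10 5)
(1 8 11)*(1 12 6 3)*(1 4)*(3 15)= [0, 8, 2, 4, 1, 5, 15, 7, 11, 9, 10, 12, 6, 13, 14, 3]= (1 8 11 12 6 15 3 4)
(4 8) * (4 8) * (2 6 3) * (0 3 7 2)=(8)(0 3)(2 6 7)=[3, 1, 6, 0, 4, 5, 7, 2, 8]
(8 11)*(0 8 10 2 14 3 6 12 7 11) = [8, 1, 14, 6, 4, 5, 12, 11, 0, 9, 2, 10, 7, 13, 3] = (0 8)(2 14 3 6 12 7 11 10)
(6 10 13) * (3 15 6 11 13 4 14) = [0, 1, 2, 15, 14, 5, 10, 7, 8, 9, 4, 13, 12, 11, 3, 6] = (3 15 6 10 4 14)(11 13)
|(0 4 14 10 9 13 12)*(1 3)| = 14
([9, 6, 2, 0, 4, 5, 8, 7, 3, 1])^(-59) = (0 9 1 6 8 3)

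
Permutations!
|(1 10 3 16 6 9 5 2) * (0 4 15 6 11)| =|(0 4 15 6 9 5 2 1 10 3 16 11)| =12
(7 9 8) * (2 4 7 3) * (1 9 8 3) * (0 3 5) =(0 3 2 4 7 8 1 9 5) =[3, 9, 4, 2, 7, 0, 6, 8, 1, 5]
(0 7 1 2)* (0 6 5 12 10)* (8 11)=[7, 2, 6, 3, 4, 12, 5, 1, 11, 9, 0, 8, 10]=(0 7 1 2 6 5 12 10)(8 11)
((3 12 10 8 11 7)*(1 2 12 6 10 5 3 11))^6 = ((1 2 12 5 3 6 10 8)(7 11))^6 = (1 10 3 12)(2 8 6 5)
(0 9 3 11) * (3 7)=[9, 1, 2, 11, 4, 5, 6, 3, 8, 7, 10, 0]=(0 9 7 3 11)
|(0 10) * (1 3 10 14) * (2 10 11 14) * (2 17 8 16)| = 12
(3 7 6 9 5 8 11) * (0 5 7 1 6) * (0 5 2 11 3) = (0 2 11)(1 6 9 7 5 8 3) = [2, 6, 11, 1, 4, 8, 9, 5, 3, 7, 10, 0]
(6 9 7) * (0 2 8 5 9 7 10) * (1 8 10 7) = (0 2 10)(1 8 5 9 7 6) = [2, 8, 10, 3, 4, 9, 1, 6, 5, 7, 0]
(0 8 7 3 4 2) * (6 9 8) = [6, 1, 0, 4, 2, 5, 9, 3, 7, 8] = (0 6 9 8 7 3 4 2)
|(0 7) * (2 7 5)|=|(0 5 2 7)|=4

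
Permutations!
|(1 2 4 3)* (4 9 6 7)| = 7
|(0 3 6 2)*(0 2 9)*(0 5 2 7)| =7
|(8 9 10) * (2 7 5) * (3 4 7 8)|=|(2 8 9 10 3 4 7 5)|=8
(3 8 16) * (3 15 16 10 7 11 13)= (3 8 10 7 11 13)(15 16)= [0, 1, 2, 8, 4, 5, 6, 11, 10, 9, 7, 13, 12, 3, 14, 16, 15]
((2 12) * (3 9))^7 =((2 12)(3 9))^7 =(2 12)(3 9)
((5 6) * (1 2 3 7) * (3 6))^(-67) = (1 7 3 5 6 2)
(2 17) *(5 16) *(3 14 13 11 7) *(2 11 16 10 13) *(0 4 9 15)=[4, 1, 17, 14, 9, 10, 6, 3, 8, 15, 13, 7, 12, 16, 2, 0, 5, 11]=(0 4 9 15)(2 17 11 7 3 14)(5 10 13 16)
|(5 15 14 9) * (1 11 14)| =6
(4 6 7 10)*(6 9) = (4 9 6 7 10) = [0, 1, 2, 3, 9, 5, 7, 10, 8, 6, 4]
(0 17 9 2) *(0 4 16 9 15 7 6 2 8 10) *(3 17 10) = (0 10)(2 4 16 9 8 3 17 15 7 6) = [10, 1, 4, 17, 16, 5, 2, 6, 3, 8, 0, 11, 12, 13, 14, 7, 9, 15]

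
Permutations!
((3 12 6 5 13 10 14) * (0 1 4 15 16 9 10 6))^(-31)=(0 12 3 14 10 9 16 15 4 1)(5 6 13)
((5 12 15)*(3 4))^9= (15)(3 4)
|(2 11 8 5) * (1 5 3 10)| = |(1 5 2 11 8 3 10)| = 7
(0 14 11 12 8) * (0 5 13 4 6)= (0 14 11 12 8 5 13 4 6)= [14, 1, 2, 3, 6, 13, 0, 7, 5, 9, 10, 12, 8, 4, 11]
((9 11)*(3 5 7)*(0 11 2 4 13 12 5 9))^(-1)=(0 11)(2 9 3 7 5 12 13 4)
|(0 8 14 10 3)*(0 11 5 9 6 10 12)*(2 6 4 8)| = |(0 2 6 10 3 11 5 9 4 8 14 12)| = 12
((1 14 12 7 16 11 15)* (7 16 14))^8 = (1 7 14 12 16 11 15)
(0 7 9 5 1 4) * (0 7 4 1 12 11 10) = (0 4 7 9 5 12 11 10) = [4, 1, 2, 3, 7, 12, 6, 9, 8, 5, 0, 10, 11]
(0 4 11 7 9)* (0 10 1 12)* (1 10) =[4, 12, 2, 3, 11, 5, 6, 9, 8, 1, 10, 7, 0] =(0 4 11 7 9 1 12)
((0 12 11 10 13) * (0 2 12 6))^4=(2 13 10 11 12)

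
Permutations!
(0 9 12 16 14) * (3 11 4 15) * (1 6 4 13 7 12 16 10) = [9, 6, 2, 11, 15, 5, 4, 12, 8, 16, 1, 13, 10, 7, 0, 3, 14] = (0 9 16 14)(1 6 4 15 3 11 13 7 12 10)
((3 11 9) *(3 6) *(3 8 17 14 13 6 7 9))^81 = (3 11)(6 8 17 14 13)(7 9)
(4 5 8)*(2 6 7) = [0, 1, 6, 3, 5, 8, 7, 2, 4] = (2 6 7)(4 5 8)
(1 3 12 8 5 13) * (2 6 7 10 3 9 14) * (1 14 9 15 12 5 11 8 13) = (1 15 12 13 14 2 6 7 10 3 5)(8 11) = [0, 15, 6, 5, 4, 1, 7, 10, 11, 9, 3, 8, 13, 14, 2, 12]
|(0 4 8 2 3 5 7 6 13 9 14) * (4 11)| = 12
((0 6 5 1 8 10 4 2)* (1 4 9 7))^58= (0 4 6 2 5)(1 9 8 7 10)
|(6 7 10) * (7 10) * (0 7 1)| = |(0 7 1)(6 10)| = 6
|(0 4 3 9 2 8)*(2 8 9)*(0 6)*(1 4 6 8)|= 10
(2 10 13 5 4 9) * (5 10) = (2 5 4 9)(10 13) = [0, 1, 5, 3, 9, 4, 6, 7, 8, 2, 13, 11, 12, 10]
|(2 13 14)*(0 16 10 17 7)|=15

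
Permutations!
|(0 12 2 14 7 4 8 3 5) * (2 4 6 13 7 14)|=|(14)(0 12 4 8 3 5)(6 13 7)|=6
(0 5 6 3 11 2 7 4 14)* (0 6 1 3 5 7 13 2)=(0 7 4 14 6 5 1 3 11)(2 13)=[7, 3, 13, 11, 14, 1, 5, 4, 8, 9, 10, 0, 12, 2, 6]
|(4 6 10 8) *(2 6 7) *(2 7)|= 5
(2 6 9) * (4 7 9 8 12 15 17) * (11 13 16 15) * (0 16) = [16, 1, 6, 3, 7, 5, 8, 9, 12, 2, 10, 13, 11, 0, 14, 17, 15, 4] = (0 16 15 17 4 7 9 2 6 8 12 11 13)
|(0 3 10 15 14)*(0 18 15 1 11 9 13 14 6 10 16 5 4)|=|(0 3 16 5 4)(1 11 9 13 14 18 15 6 10)|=45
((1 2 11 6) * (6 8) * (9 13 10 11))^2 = ((1 2 9 13 10 11 8 6))^2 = (1 9 10 8)(2 13 11 6)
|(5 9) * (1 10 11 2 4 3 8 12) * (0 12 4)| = 6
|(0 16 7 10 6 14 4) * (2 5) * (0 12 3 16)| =8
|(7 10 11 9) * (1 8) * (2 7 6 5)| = |(1 8)(2 7 10 11 9 6 5)| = 14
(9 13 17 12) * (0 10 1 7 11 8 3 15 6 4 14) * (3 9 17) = (0 10 1 7 11 8 9 13 3 15 6 4 14)(12 17) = [10, 7, 2, 15, 14, 5, 4, 11, 9, 13, 1, 8, 17, 3, 0, 6, 16, 12]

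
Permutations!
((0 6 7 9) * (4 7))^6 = (0 6 4 7 9)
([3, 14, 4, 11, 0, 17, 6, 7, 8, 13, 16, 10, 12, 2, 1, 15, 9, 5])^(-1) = [4, 14, 13, 0, 2, 17, 6, 7, 8, 16, 11, 3, 12, 9, 1, 15, 10, 5]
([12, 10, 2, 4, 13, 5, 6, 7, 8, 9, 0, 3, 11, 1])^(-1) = [10, 13, 2, 11, 3, 5, 6, 7, 8, 9, 1, 12, 0, 4]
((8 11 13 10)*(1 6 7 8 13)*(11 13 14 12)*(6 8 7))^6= (1 11 12 14 10 13 8)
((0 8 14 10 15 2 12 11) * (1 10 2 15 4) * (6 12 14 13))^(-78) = (15)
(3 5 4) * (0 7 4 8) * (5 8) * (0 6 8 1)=(0 7 4 3 1)(6 8)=[7, 0, 2, 1, 3, 5, 8, 4, 6]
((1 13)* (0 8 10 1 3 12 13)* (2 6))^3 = ((0 8 10 1)(2 6)(3 12 13))^3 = (13)(0 1 10 8)(2 6)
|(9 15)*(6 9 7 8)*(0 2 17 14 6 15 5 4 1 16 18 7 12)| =|(0 2 17 14 6 9 5 4 1 16 18 7 8 15 12)| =15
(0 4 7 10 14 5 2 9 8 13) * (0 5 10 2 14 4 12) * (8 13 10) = (0 12)(2 9 13 5 14 8 10 4 7) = [12, 1, 9, 3, 7, 14, 6, 2, 10, 13, 4, 11, 0, 5, 8]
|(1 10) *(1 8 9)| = |(1 10 8 9)| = 4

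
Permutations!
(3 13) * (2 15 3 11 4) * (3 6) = (2 15 6 3 13 11 4) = [0, 1, 15, 13, 2, 5, 3, 7, 8, 9, 10, 4, 12, 11, 14, 6]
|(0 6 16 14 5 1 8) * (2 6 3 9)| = |(0 3 9 2 6 16 14 5 1 8)| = 10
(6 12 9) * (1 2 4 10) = (1 2 4 10)(6 12 9) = [0, 2, 4, 3, 10, 5, 12, 7, 8, 6, 1, 11, 9]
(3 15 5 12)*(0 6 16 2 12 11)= (0 6 16 2 12 3 15 5 11)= [6, 1, 12, 15, 4, 11, 16, 7, 8, 9, 10, 0, 3, 13, 14, 5, 2]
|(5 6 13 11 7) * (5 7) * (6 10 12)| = |(5 10 12 6 13 11)| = 6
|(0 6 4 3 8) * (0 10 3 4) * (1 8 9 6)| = 7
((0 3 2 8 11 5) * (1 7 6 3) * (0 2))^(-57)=(0 6 1 3 7)(2 5 11 8)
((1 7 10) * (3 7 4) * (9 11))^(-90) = (11)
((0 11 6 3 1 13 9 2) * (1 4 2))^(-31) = ((0 11 6 3 4 2)(1 13 9))^(-31) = (0 2 4 3 6 11)(1 9 13)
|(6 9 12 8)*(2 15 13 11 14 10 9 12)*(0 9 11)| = |(0 9 2 15 13)(6 12 8)(10 11 14)| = 15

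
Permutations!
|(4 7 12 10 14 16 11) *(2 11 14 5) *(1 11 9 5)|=6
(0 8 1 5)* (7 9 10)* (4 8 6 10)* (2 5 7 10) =(10)(0 6 2 5)(1 7 9 4 8) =[6, 7, 5, 3, 8, 0, 2, 9, 1, 4, 10]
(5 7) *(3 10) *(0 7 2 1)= (0 7 5 2 1)(3 10)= [7, 0, 1, 10, 4, 2, 6, 5, 8, 9, 3]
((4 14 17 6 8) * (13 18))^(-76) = (18)(4 8 6 17 14)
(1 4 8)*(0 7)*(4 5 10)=(0 7)(1 5 10 4 8)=[7, 5, 2, 3, 8, 10, 6, 0, 1, 9, 4]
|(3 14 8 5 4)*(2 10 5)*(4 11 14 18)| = |(2 10 5 11 14 8)(3 18 4)| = 6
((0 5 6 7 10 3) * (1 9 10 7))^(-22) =(0 3 10 9 1 6 5)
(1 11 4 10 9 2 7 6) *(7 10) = (1 11 4 7 6)(2 10 9) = [0, 11, 10, 3, 7, 5, 1, 6, 8, 2, 9, 4]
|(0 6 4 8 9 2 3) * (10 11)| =14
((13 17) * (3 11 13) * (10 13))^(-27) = ((3 11 10 13 17))^(-27) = (3 13 11 17 10)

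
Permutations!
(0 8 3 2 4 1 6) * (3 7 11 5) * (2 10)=(0 8 7 11 5 3 10 2 4 1 6)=[8, 6, 4, 10, 1, 3, 0, 11, 7, 9, 2, 5]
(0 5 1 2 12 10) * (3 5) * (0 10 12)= [3, 2, 0, 5, 4, 1, 6, 7, 8, 9, 10, 11, 12]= (12)(0 3 5 1 2)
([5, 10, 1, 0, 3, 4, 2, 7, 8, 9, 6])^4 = [0, 1, 2, 3, 4, 5, 6, 7, 8, 9, 10]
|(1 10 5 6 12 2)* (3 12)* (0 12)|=8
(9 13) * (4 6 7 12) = (4 6 7 12)(9 13) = [0, 1, 2, 3, 6, 5, 7, 12, 8, 13, 10, 11, 4, 9]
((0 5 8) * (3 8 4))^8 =((0 5 4 3 8))^8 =(0 3 5 8 4)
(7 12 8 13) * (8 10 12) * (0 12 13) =(0 12 10 13 7 8) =[12, 1, 2, 3, 4, 5, 6, 8, 0, 9, 13, 11, 10, 7]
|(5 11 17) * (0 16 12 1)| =|(0 16 12 1)(5 11 17)| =12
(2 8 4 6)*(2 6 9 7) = [0, 1, 8, 3, 9, 5, 6, 2, 4, 7] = (2 8 4 9 7)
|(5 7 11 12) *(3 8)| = |(3 8)(5 7 11 12)| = 4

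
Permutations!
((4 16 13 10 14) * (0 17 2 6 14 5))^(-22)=((0 17 2 6 14 4 16 13 10 5))^(-22)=(0 10 16 14 2)(4 6 17 5 13)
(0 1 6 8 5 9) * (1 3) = (0 3 1 6 8 5 9) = [3, 6, 2, 1, 4, 9, 8, 7, 5, 0]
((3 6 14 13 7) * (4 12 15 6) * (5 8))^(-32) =((3 4 12 15 6 14 13 7)(5 8))^(-32) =(15)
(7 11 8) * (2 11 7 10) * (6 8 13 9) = (2 11 13 9 6 8 10) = [0, 1, 11, 3, 4, 5, 8, 7, 10, 6, 2, 13, 12, 9]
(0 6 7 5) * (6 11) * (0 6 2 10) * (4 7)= (0 11 2 10)(4 7 5 6)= [11, 1, 10, 3, 7, 6, 4, 5, 8, 9, 0, 2]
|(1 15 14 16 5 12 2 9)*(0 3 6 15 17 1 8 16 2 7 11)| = 26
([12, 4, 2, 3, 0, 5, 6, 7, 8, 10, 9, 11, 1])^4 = [0, 1, 2, 3, 4, 5, 6, 7, 8, 9, 10, 11, 12]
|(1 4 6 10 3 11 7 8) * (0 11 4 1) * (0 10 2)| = |(0 11 7 8 10 3 4 6 2)| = 9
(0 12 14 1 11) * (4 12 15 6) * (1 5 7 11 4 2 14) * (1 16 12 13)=(0 15 6 2 14 5 7 11)(1 4 13)(12 16)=[15, 4, 14, 3, 13, 7, 2, 11, 8, 9, 10, 0, 16, 1, 5, 6, 12]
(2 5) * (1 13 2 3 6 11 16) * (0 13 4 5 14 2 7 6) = (0 13 7 6 11 16 1 4 5 3)(2 14) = [13, 4, 14, 0, 5, 3, 11, 6, 8, 9, 10, 16, 12, 7, 2, 15, 1]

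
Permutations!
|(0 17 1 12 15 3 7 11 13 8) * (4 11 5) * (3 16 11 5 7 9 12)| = |(0 17 1 3 9 12 15 16 11 13 8)(4 5)| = 22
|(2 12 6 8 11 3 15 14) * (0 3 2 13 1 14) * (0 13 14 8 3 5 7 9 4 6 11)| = 33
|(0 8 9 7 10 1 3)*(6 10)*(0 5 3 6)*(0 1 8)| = |(1 6 10 8 9 7)(3 5)| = 6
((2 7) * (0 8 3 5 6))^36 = (0 8 3 5 6)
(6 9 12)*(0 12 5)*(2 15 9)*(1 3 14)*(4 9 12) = [4, 3, 15, 14, 9, 0, 2, 7, 8, 5, 10, 11, 6, 13, 1, 12] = (0 4 9 5)(1 3 14)(2 15 12 6)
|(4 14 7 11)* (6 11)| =5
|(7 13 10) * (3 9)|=|(3 9)(7 13 10)|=6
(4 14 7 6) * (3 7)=(3 7 6 4 14)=[0, 1, 2, 7, 14, 5, 4, 6, 8, 9, 10, 11, 12, 13, 3]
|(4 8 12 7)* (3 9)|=4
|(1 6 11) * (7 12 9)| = 3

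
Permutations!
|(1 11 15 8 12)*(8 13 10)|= 7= |(1 11 15 13 10 8 12)|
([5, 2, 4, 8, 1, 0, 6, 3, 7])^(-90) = [0, 1, 2, 3, 4, 5, 6, 7, 8]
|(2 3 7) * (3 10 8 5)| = 6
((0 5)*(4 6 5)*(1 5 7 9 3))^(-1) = (0 5 1 3 9 7 6 4)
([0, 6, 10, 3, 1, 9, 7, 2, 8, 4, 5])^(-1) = (1 4 9 5 10 2 7 6)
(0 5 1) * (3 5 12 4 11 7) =[12, 0, 2, 5, 11, 1, 6, 3, 8, 9, 10, 7, 4] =(0 12 4 11 7 3 5 1)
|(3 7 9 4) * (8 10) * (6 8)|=12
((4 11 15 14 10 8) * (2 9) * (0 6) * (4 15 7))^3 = (0 6)(2 9)(8 10 14 15)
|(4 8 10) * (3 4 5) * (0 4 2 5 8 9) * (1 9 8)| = |(0 4 8 10 1 9)(2 5 3)| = 6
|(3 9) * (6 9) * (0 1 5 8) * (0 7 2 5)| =|(0 1)(2 5 8 7)(3 6 9)| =12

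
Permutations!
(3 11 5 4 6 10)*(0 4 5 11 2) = (11)(0 4 6 10 3 2) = [4, 1, 0, 2, 6, 5, 10, 7, 8, 9, 3, 11]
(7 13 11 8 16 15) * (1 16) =[0, 16, 2, 3, 4, 5, 6, 13, 1, 9, 10, 8, 12, 11, 14, 7, 15] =(1 16 15 7 13 11 8)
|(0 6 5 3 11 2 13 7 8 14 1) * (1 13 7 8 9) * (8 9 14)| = 11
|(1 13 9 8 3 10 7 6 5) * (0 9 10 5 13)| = 12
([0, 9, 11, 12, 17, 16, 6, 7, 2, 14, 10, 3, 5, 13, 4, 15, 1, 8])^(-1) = (1 16 5 12 3 11 2 8 17 4 14 9)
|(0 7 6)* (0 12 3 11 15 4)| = 8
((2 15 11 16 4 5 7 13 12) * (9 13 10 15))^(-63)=(16)(2 9 13 12)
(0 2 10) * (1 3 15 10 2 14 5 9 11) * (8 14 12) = [12, 3, 2, 15, 4, 9, 6, 7, 14, 11, 0, 1, 8, 13, 5, 10] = (0 12 8 14 5 9 11 1 3 15 10)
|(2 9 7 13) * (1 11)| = |(1 11)(2 9 7 13)| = 4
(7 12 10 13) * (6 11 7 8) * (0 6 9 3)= (0 6 11 7 12 10 13 8 9 3)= [6, 1, 2, 0, 4, 5, 11, 12, 9, 3, 13, 7, 10, 8]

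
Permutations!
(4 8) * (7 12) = (4 8)(7 12) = [0, 1, 2, 3, 8, 5, 6, 12, 4, 9, 10, 11, 7]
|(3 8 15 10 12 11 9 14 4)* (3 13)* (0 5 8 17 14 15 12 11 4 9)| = |(0 5 8 12 4 13 3 17 14 9 15 10 11)| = 13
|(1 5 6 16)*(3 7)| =4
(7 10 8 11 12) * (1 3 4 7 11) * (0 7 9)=(0 7 10 8 1 3 4 9)(11 12)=[7, 3, 2, 4, 9, 5, 6, 10, 1, 0, 8, 12, 11]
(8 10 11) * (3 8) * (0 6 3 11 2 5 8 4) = (11)(0 6 3 4)(2 5 8 10) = [6, 1, 5, 4, 0, 8, 3, 7, 10, 9, 2, 11]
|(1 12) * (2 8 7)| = 6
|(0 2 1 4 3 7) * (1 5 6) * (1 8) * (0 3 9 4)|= 6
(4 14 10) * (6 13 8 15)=[0, 1, 2, 3, 14, 5, 13, 7, 15, 9, 4, 11, 12, 8, 10, 6]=(4 14 10)(6 13 8 15)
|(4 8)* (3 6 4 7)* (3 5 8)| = |(3 6 4)(5 8 7)| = 3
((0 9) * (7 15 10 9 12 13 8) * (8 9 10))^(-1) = (0 9 13 12)(7 8 15)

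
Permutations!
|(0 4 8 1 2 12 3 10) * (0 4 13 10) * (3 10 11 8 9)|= |(0 13 11 8 1 2 12 10 4 9 3)|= 11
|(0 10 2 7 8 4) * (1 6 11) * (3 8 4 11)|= 5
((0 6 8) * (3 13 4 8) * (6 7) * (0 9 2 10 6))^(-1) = (0 7)(2 9 8 4 13 3 6 10)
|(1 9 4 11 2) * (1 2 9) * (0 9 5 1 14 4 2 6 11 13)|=|(0 9 2 6 11 5 1 14 4 13)|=10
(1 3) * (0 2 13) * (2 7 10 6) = [7, 3, 13, 1, 4, 5, 2, 10, 8, 9, 6, 11, 12, 0] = (0 7 10 6 2 13)(1 3)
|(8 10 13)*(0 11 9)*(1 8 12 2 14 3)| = 24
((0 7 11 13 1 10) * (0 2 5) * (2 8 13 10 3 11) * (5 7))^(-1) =(0 5)(1 13 8 10 11 3)(2 7)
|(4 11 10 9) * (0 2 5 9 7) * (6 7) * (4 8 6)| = 21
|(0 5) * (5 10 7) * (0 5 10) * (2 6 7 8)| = 5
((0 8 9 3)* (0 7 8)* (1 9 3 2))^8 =(1 2 9)(3 8 7)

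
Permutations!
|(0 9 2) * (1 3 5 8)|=|(0 9 2)(1 3 5 8)|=12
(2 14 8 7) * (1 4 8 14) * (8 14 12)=(1 4 14 12 8 7 2)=[0, 4, 1, 3, 14, 5, 6, 2, 7, 9, 10, 11, 8, 13, 12]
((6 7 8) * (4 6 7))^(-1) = (4 6)(7 8)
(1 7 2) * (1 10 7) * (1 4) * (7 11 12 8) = (1 4)(2 10 11 12 8 7) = [0, 4, 10, 3, 1, 5, 6, 2, 7, 9, 11, 12, 8]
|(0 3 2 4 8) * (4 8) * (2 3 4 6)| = |(0 4 6 2 8)| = 5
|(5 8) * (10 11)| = 2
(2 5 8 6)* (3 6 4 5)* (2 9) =(2 3 6 9)(4 5 8) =[0, 1, 3, 6, 5, 8, 9, 7, 4, 2]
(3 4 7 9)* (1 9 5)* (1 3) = (1 9)(3 4 7 5) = [0, 9, 2, 4, 7, 3, 6, 5, 8, 1]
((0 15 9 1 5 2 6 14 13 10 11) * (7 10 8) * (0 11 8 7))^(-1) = ((0 15 9 1 5 2 6 14 13 7 10 8))^(-1) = (0 8 10 7 13 14 6 2 5 1 9 15)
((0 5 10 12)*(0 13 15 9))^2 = (0 10 13 9 5 12 15)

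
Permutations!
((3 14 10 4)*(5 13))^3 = (3 4 10 14)(5 13)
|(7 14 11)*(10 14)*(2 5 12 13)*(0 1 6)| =12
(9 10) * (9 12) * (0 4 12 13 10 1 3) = (0 4 12 9 1 3)(10 13) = [4, 3, 2, 0, 12, 5, 6, 7, 8, 1, 13, 11, 9, 10]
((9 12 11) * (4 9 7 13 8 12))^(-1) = (4 9)(7 11 12 8 13)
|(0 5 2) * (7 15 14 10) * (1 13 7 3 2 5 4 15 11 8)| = 35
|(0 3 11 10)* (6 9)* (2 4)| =|(0 3 11 10)(2 4)(6 9)| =4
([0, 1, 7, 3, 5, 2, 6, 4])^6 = [0, 1, 4, 3, 2, 7, 6, 5]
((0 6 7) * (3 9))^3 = (3 9)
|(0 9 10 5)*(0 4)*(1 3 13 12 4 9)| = |(0 1 3 13 12 4)(5 9 10)| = 6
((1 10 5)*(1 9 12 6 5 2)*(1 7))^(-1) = ((1 10 2 7)(5 9 12 6))^(-1) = (1 7 2 10)(5 6 12 9)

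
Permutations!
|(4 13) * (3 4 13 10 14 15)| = |(3 4 10 14 15)| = 5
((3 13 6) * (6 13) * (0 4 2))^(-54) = (13)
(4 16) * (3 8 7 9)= (3 8 7 9)(4 16)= [0, 1, 2, 8, 16, 5, 6, 9, 7, 3, 10, 11, 12, 13, 14, 15, 4]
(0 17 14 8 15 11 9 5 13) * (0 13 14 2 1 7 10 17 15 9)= (0 15 11)(1 7 10 17 2)(5 14 8 9)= [15, 7, 1, 3, 4, 14, 6, 10, 9, 5, 17, 0, 12, 13, 8, 11, 16, 2]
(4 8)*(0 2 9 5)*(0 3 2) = (2 9 5 3)(4 8) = [0, 1, 9, 2, 8, 3, 6, 7, 4, 5]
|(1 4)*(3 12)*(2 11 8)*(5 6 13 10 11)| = 14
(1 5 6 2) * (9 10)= (1 5 6 2)(9 10)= [0, 5, 1, 3, 4, 6, 2, 7, 8, 10, 9]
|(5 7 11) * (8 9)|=6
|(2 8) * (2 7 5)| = |(2 8 7 5)| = 4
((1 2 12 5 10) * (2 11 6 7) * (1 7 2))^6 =((1 11 6 2 12 5 10 7))^6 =(1 10 12 6)(2 11 7 5)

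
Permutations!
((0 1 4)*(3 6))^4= ((0 1 4)(3 6))^4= (6)(0 1 4)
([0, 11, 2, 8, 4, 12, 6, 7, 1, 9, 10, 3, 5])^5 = (1 11 3 8)(5 12)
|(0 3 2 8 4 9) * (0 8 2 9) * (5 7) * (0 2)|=|(0 3 9 8 4 2)(5 7)|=6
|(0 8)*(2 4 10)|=6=|(0 8)(2 4 10)|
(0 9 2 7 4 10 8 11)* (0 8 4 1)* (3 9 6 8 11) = (11)(0 6 8 3 9 2 7 1)(4 10) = [6, 0, 7, 9, 10, 5, 8, 1, 3, 2, 4, 11]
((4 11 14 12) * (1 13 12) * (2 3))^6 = ((1 13 12 4 11 14)(2 3))^6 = (14)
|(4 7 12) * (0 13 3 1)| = |(0 13 3 1)(4 7 12)| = 12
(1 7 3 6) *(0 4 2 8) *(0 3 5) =(0 4 2 8 3 6 1 7 5) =[4, 7, 8, 6, 2, 0, 1, 5, 3]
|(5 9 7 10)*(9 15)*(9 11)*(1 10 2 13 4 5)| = 8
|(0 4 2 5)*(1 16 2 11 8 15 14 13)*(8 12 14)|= 10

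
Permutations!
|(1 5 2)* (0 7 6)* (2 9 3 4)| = 6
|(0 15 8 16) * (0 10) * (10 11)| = 6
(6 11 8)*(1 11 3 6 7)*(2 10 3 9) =(1 11 8 7)(2 10 3 6 9) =[0, 11, 10, 6, 4, 5, 9, 1, 7, 2, 3, 8]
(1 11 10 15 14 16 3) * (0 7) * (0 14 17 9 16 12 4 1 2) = (0 7 14 12 4 1 11 10 15 17 9 16 3 2) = [7, 11, 0, 2, 1, 5, 6, 14, 8, 16, 15, 10, 4, 13, 12, 17, 3, 9]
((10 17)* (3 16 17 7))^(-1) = (3 7 10 17 16)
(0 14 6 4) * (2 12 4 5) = [14, 1, 12, 3, 0, 2, 5, 7, 8, 9, 10, 11, 4, 13, 6] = (0 14 6 5 2 12 4)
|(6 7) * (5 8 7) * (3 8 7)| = 6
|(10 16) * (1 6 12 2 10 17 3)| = 8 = |(1 6 12 2 10 16 17 3)|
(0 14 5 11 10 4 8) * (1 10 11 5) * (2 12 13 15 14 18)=(0 18 2 12 13 15 14 1 10 4 8)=[18, 10, 12, 3, 8, 5, 6, 7, 0, 9, 4, 11, 13, 15, 1, 14, 16, 17, 2]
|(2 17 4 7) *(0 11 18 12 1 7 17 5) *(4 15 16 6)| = |(0 11 18 12 1 7 2 5)(4 17 15 16 6)| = 40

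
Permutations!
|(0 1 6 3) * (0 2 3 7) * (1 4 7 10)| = |(0 4 7)(1 6 10)(2 3)| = 6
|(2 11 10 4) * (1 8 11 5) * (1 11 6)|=|(1 8 6)(2 5 11 10 4)|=15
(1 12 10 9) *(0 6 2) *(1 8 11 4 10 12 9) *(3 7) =[6, 9, 0, 7, 10, 5, 2, 3, 11, 8, 1, 4, 12] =(12)(0 6 2)(1 9 8 11 4 10)(3 7)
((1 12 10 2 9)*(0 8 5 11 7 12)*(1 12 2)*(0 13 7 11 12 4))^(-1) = ((0 8 5 12 10 1 13 7 2 9 4))^(-1) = (0 4 9 2 7 13 1 10 12 5 8)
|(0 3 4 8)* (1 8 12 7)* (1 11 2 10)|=10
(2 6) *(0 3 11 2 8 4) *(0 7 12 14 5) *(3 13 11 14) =(0 13 11 2 6 8 4 7 12 3 14 5) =[13, 1, 6, 14, 7, 0, 8, 12, 4, 9, 10, 2, 3, 11, 5]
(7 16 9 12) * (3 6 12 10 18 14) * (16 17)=[0, 1, 2, 6, 4, 5, 12, 17, 8, 10, 18, 11, 7, 13, 3, 15, 9, 16, 14]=(3 6 12 7 17 16 9 10 18 14)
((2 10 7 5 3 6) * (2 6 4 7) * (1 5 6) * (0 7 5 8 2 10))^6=((10)(0 7 6 1 8 2)(3 4 5))^6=(10)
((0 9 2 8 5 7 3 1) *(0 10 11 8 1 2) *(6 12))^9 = ((0 9)(1 10 11 8 5 7 3 2)(6 12))^9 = (0 9)(1 10 11 8 5 7 3 2)(6 12)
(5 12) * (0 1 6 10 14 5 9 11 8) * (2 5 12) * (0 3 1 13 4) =(0 13 4)(1 6 10 14 12 9 11 8 3)(2 5) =[13, 6, 5, 1, 0, 2, 10, 7, 3, 11, 14, 8, 9, 4, 12]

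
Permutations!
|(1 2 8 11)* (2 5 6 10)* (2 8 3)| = 6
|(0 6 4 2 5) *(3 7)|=10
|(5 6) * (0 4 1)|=6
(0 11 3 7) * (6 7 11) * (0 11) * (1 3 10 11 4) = (0 6 7 4 1 3)(10 11) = [6, 3, 2, 0, 1, 5, 7, 4, 8, 9, 11, 10]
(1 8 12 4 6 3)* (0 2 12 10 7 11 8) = (0 2 12 4 6 3 1)(7 11 8 10) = [2, 0, 12, 1, 6, 5, 3, 11, 10, 9, 7, 8, 4]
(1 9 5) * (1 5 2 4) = [0, 9, 4, 3, 1, 5, 6, 7, 8, 2] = (1 9 2 4)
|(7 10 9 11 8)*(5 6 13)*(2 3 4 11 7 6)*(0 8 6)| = |(0 8)(2 3 4 11 6 13 5)(7 10 9)| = 42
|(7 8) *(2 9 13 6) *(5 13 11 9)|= |(2 5 13 6)(7 8)(9 11)|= 4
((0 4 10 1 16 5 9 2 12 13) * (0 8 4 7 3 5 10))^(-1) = ((0 7 3 5 9 2 12 13 8 4)(1 16 10))^(-1) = (0 4 8 13 12 2 9 5 3 7)(1 10 16)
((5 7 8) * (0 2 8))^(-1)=(0 7 5 8 2)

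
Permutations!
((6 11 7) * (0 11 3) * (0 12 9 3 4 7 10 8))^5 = ((0 11 10 8)(3 12 9)(4 7 6))^5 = (0 11 10 8)(3 9 12)(4 6 7)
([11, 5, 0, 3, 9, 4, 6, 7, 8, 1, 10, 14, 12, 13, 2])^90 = [14, 4, 11, 3, 1, 9, 6, 7, 8, 5, 10, 2, 12, 13, 0]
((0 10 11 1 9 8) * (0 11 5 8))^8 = ((0 10 5 8 11 1 9))^8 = (0 10 5 8 11 1 9)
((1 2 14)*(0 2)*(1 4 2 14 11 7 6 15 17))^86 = ((0 14 4 2 11 7 6 15 17 1))^86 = (0 6 4 17 11)(1 7 14 15 2)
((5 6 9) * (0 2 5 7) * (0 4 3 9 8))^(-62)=(0 6 2 8 5)(3 7)(4 9)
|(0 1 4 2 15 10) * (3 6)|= 6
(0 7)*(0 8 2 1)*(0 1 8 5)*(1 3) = (0 7 5)(1 3)(2 8) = [7, 3, 8, 1, 4, 0, 6, 5, 2]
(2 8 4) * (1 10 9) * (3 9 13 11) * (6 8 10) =(1 6 8 4 2 10 13 11 3 9) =[0, 6, 10, 9, 2, 5, 8, 7, 4, 1, 13, 3, 12, 11]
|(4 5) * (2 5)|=|(2 5 4)|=3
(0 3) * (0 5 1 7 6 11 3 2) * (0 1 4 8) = (0 2 1 7 6 11 3 5 4 8) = [2, 7, 1, 5, 8, 4, 11, 6, 0, 9, 10, 3]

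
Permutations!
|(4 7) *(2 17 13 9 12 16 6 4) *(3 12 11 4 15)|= 35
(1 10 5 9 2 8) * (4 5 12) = (1 10 12 4 5 9 2 8) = [0, 10, 8, 3, 5, 9, 6, 7, 1, 2, 12, 11, 4]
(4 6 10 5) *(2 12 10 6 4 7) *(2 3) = [0, 1, 12, 2, 4, 7, 6, 3, 8, 9, 5, 11, 10] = (2 12 10 5 7 3)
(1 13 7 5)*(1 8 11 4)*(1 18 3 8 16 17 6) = (1 13 7 5 16 17 6)(3 8 11 4 18) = [0, 13, 2, 8, 18, 16, 1, 5, 11, 9, 10, 4, 12, 7, 14, 15, 17, 6, 3]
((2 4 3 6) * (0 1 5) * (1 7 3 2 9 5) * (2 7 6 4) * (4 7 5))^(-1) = (0 5 4 9 6)(3 7)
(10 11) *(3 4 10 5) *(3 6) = [0, 1, 2, 4, 10, 6, 3, 7, 8, 9, 11, 5] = (3 4 10 11 5 6)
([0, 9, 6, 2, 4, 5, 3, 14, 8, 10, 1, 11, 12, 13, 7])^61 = (1 9 10)(2 6 3)(7 14)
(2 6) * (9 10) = (2 6)(9 10) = [0, 1, 6, 3, 4, 5, 2, 7, 8, 10, 9]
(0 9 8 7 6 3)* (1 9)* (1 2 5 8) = (0 2 5 8 7 6 3)(1 9) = [2, 9, 5, 0, 4, 8, 3, 6, 7, 1]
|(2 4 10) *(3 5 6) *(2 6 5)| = 5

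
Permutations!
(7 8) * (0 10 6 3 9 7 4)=(0 10 6 3 9 7 8 4)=[10, 1, 2, 9, 0, 5, 3, 8, 4, 7, 6]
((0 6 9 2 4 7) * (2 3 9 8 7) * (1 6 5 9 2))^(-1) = ((0 5 9 3 2 4 1 6 8 7))^(-1) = (0 7 8 6 1 4 2 3 9 5)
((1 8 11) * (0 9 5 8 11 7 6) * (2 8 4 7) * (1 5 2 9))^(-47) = ((0 1 11 5 4 7 6)(2 8 9))^(-47) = (0 11 4 6 1 5 7)(2 8 9)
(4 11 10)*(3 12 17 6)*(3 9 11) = [0, 1, 2, 12, 3, 5, 9, 7, 8, 11, 4, 10, 17, 13, 14, 15, 16, 6] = (3 12 17 6 9 11 10 4)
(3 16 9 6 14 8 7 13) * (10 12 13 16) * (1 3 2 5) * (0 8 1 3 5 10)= (0 8 7 16 9 6 14 1 5 3)(2 10 12 13)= [8, 5, 10, 0, 4, 3, 14, 16, 7, 6, 12, 11, 13, 2, 1, 15, 9]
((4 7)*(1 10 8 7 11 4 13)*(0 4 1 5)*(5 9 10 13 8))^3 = (0 1 10 4 13 5 11 9)(7 8)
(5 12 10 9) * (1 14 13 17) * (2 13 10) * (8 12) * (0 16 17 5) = (0 16 17 1 14 10 9)(2 13 5 8 12) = [16, 14, 13, 3, 4, 8, 6, 7, 12, 0, 9, 11, 2, 5, 10, 15, 17, 1]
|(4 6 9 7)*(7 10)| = |(4 6 9 10 7)| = 5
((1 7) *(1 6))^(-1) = (1 6 7)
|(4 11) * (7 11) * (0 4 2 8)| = 6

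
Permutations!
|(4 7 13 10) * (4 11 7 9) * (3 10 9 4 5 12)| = 8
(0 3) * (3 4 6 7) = (0 4 6 7 3) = [4, 1, 2, 0, 6, 5, 7, 3]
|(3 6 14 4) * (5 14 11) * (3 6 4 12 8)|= 8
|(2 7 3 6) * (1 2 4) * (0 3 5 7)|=|(0 3 6 4 1 2)(5 7)|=6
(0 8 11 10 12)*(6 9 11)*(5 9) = [8, 1, 2, 3, 4, 9, 5, 7, 6, 11, 12, 10, 0] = (0 8 6 5 9 11 10 12)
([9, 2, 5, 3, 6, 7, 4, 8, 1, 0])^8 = (9)(1 7 2 8 5)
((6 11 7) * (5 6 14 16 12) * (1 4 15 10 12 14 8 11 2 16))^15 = ((1 4 15 10 12 5 6 2 16 14)(7 8 11))^15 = (1 5)(2 15)(4 6)(10 16)(12 14)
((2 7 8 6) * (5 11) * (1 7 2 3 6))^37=(1 7 8)(3 6)(5 11)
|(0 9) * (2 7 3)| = |(0 9)(2 7 3)| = 6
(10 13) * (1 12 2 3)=(1 12 2 3)(10 13)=[0, 12, 3, 1, 4, 5, 6, 7, 8, 9, 13, 11, 2, 10]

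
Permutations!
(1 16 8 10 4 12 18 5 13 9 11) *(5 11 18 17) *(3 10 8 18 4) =(1 16 18 11)(3 10)(4 12 17 5 13 9) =[0, 16, 2, 10, 12, 13, 6, 7, 8, 4, 3, 1, 17, 9, 14, 15, 18, 5, 11]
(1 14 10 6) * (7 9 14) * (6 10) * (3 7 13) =(1 13 3 7 9 14 6) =[0, 13, 2, 7, 4, 5, 1, 9, 8, 14, 10, 11, 12, 3, 6]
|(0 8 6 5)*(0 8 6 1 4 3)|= 7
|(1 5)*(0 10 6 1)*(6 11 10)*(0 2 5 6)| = 2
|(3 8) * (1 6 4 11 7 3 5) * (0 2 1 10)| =|(0 2 1 6 4 11 7 3 8 5 10)| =11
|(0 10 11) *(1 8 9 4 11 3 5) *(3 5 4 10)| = |(0 3 4 11)(1 8 9 10 5)| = 20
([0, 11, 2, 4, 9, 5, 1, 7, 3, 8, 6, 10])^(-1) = (1 6 10 11)(3 8 9 4)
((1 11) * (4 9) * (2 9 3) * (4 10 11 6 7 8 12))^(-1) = (1 11 10 9 2 3 4 12 8 7 6)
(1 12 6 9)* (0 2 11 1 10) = (0 2 11 1 12 6 9 10) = [2, 12, 11, 3, 4, 5, 9, 7, 8, 10, 0, 1, 6]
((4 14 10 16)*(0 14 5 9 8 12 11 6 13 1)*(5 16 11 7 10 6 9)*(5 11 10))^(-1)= (0 1 13 6 14)(4 16)(5 7 12 8 9 11)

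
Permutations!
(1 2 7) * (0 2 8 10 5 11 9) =(0 2 7 1 8 10 5 11 9) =[2, 8, 7, 3, 4, 11, 6, 1, 10, 0, 5, 9]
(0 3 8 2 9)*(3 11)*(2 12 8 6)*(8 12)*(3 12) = [11, 1, 9, 6, 4, 5, 2, 7, 8, 0, 10, 12, 3] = (0 11 12 3 6 2 9)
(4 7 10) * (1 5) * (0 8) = (0 8)(1 5)(4 7 10) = [8, 5, 2, 3, 7, 1, 6, 10, 0, 9, 4]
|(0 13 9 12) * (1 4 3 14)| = 4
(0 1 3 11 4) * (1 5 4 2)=(0 5 4)(1 3 11 2)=[5, 3, 1, 11, 0, 4, 6, 7, 8, 9, 10, 2]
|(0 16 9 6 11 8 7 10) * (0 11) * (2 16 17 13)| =28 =|(0 17 13 2 16 9 6)(7 10 11 8)|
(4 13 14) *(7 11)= [0, 1, 2, 3, 13, 5, 6, 11, 8, 9, 10, 7, 12, 14, 4]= (4 13 14)(7 11)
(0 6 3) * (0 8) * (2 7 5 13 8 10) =(0 6 3 10 2 7 5 13 8) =[6, 1, 7, 10, 4, 13, 3, 5, 0, 9, 2, 11, 12, 8]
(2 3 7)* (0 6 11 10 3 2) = (0 6 11 10 3 7) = [6, 1, 2, 7, 4, 5, 11, 0, 8, 9, 3, 10]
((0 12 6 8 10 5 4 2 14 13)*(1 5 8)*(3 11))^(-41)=(0 5 13 1 14 6 2 12 4)(3 11)(8 10)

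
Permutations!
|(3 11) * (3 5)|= 3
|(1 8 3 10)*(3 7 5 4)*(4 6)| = 8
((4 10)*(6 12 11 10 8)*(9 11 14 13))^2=(4 6 14 9 10 8 12 13 11)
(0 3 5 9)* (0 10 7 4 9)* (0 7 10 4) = (10)(0 3 5 7)(4 9) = [3, 1, 2, 5, 9, 7, 6, 0, 8, 4, 10]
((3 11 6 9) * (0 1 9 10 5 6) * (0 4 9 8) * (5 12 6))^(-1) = (0 8 1)(3 9 4 11)(6 12 10)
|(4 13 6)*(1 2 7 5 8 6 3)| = 9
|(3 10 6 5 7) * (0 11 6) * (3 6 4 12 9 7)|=10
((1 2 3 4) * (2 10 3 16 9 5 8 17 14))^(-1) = (1 4 3 10)(2 14 17 8 5 9 16)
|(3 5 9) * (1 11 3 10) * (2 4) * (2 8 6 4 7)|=6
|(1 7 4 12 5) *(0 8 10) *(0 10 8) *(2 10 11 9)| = 20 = |(1 7 4 12 5)(2 10 11 9)|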